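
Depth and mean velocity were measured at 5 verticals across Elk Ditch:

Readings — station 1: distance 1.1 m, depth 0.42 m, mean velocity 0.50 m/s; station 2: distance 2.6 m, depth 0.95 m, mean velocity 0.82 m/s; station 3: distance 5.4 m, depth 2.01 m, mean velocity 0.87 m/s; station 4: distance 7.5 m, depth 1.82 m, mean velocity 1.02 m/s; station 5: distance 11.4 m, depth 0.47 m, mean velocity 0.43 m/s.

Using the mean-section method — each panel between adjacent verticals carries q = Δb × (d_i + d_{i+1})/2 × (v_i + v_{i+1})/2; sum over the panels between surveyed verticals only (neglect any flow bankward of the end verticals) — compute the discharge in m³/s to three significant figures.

11.2 m³/s

Panel 1-2: Δb = 1.5 m, d̄ = (0.42+0.95)/2 = 0.685, v̄ = (0.50+0.82)/2 = 0.66 → q = 1.5×0.685×0.66 = 0.6782 m³/s
Panel 2-3: Δb = 2.8 m, d̄ = (0.95+2.01)/2 = 1.48, v̄ = (0.82+0.87)/2 = 0.845 → q = 2.8×1.48×0.845 = 3.502 m³/s
Panel 3-4: Δb = 2.1 m, d̄ = (2.01+1.82)/2 = 1.915, v̄ = (0.87+1.02)/2 = 0.945 → q = 2.1×1.915×0.945 = 3.800 m³/s
Panel 4-5: Δb = 3.9 m, d̄ = (1.82+0.47)/2 = 1.145, v̄ = (1.02+0.43)/2 = 0.725 → q = 3.9×1.145×0.725 = 3.237 m³/s
Q = Σ q = 11.22 m³/s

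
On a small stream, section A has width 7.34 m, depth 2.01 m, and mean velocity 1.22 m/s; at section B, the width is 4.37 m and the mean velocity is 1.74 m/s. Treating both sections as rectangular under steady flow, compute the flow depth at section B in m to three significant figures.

Q = A₁V₁ = (7.34×2.01) × 1.22 = 18.00 m³/s
d₂ = Q/(b₂ V₂) = 18.00/(4.37×1.74) = 2.367 m

2.37 m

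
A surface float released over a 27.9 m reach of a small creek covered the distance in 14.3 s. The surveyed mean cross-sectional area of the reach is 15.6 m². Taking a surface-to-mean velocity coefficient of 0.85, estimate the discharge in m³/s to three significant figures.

25.9 m³/s

v_surface = L / t̄ = 27.9 / 14.3 = 1.951 m/s
v_mean = 0.85 × 1.951 = 1.658 m/s
Q = A × v_mean = 15.6 × 1.658 = 25.87 m³/s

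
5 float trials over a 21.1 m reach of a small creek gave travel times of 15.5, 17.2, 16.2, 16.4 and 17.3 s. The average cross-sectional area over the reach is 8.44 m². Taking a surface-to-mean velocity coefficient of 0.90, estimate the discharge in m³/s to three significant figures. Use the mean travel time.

t̄ = (15.5 + 17.2 + 16.2 + 16.4 + 17.3) / 5 = 16.52 s
v_surface = L / t̄ = 21.1 / 16.52 = 1.277 m/s
v_mean = 0.90 × 1.277 = 1.150 m/s
Q = A × v_mean = 8.44 × 1.150 = 9.702 m³/s

9.70 m³/s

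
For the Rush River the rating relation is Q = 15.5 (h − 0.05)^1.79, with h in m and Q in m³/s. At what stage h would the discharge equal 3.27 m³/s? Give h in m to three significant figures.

h − h₀ = (Q/C)^(1/b) = (3.27/15.5)^(1/1.79) = 0.4192 m
h = 0.05 + 0.4192 = 0.4692 m

0.469 m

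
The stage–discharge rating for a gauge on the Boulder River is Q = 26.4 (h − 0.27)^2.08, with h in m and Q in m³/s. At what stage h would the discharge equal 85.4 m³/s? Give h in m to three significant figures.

h − h₀ = (Q/C)^(1/b) = (85.4/26.4)^(1/2.08) = 1.758 m
h = 0.27 + 1.758 = 2.028 m

2.03 m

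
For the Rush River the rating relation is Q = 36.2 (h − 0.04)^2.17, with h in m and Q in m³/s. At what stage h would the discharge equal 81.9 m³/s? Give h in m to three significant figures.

h − h₀ = (Q/C)^(1/b) = (81.9/36.2)^(1/2.17) = 1.457 m
h = 0.04 + 1.457 = 1.497 m

1.50 m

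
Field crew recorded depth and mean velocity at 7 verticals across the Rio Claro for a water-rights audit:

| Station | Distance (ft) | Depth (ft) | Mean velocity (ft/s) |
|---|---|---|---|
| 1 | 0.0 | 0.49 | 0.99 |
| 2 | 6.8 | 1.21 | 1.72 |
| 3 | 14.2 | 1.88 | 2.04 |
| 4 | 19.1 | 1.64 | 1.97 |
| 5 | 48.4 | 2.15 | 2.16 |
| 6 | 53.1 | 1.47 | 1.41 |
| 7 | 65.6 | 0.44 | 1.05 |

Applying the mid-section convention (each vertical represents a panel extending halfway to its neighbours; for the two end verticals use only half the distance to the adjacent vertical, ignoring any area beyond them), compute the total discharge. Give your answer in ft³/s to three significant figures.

w_1 = (6.8 − 0.0)/2 = 3.4 ft; q_1 = 0.99 × 0.49 × 3.4 = 1.649 ft³/s
w_2 = (14.2 − 0.0)/2 = 7.1 ft; q_2 = 1.72 × 1.21 × 7.1 = 14.78 ft³/s
w_3 = (19.1 − 6.8)/2 = 6.15 ft; q_3 = 2.04 × 1.88 × 6.15 = 23.59 ft³/s
w_4 = (48.4 − 14.2)/2 = 17.1 ft; q_4 = 1.97 × 1.64 × 17.1 = 55.25 ft³/s
w_5 = (53.1 − 19.1)/2 = 17 ft; q_5 = 2.16 × 2.15 × 17 = 78.95 ft³/s
w_6 = (65.6 − 48.4)/2 = 8.6 ft; q_6 = 1.41 × 1.47 × 8.6 = 17.83 ft³/s
w_7 = (65.6 − 53.1)/2 = 6.25 ft; q_7 = 1.05 × 0.44 × 6.25 = 2.888 ft³/s
Q = Σ qᵢ = 194.9 ft³/s

195 ft³/s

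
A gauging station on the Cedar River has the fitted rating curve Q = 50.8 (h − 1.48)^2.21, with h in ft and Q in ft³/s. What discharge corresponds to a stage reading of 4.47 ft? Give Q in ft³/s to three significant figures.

Q = 50.8 × (4.47 − 1.48)^2.21 = 50.8 × 2.99^2.21 = 571.6 ft³/s

572 ft³/s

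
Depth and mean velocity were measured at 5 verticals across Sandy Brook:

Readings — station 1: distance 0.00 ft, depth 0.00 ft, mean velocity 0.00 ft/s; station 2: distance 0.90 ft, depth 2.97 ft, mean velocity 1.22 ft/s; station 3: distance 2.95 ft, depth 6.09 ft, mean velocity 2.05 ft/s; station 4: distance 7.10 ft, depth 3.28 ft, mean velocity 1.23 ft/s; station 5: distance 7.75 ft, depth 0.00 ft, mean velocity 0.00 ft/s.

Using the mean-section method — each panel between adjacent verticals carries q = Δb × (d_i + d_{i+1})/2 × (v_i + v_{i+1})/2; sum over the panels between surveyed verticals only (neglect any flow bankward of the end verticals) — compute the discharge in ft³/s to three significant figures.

Panel 1-2: Δb = 0.9 ft, d̄ = (0.00+2.97)/2 = 1.485, v̄ = (0.00+1.22)/2 = 0.61 → q = 0.9×1.485×0.61 = 0.8153 ft³/s
Panel 2-3: Δb = 2.05 ft, d̄ = (2.97+6.09)/2 = 4.53, v̄ = (1.22+2.05)/2 = 1.635 → q = 2.05×4.53×1.635 = 15.18 ft³/s
Panel 3-4: Δb = 4.15 ft, d̄ = (6.09+3.28)/2 = 4.685, v̄ = (2.05+1.23)/2 = 1.64 → q = 4.15×4.685×1.64 = 31.89 ft³/s
Panel 4-5: Δb = 0.65 ft, d̄ = (3.28+0.00)/2 = 1.64, v̄ = (1.23+0.00)/2 = 0.615 → q = 0.65×1.64×0.615 = 0.6556 ft³/s
Q = Σ q = 48.54 ft³/s

48.5 ft³/s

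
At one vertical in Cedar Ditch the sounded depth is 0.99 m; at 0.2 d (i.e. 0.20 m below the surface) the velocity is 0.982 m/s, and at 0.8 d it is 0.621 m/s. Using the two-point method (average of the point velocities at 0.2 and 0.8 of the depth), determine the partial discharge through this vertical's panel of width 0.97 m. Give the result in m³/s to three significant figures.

0.770 m³/s

v̄ = (0.982 + 0.621) / 2 = 0.8015 m/s
q = v̄ × d × w = 0.8015 × 0.99 × 0.97 = 0.7697 m³/s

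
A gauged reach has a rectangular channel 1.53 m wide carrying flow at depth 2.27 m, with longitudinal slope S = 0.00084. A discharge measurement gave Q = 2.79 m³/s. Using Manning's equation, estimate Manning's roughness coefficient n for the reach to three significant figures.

A = b·y = 1.53 × 2.27 = 3.473 m²
P = b + 2y = 1.53 + 2×2.27 = 6.070 m
R = A/P = 3.473/6.070 = 0.5722 m
n = (1/Q)·A·R^(2/3)·S^(1/2) = (1/2.79) × 3.473 × 0.6892 × 0.02898 = 0.02487

0.0249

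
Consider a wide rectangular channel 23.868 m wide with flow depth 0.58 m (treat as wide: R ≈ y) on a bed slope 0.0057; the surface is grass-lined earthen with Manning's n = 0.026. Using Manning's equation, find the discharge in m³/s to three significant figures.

A = b·y = 23.868 × 0.58 = 13.84 m²
Wide channel: R ≈ y = 0.58 m
Q = (1/n)·A·R^(2/3)·S^(1/2) = (1/0.026) × 13.84 × 0.5800^(2/3) × 0.0057^(1/2) = 27.96 m³/s

28.0 m³/s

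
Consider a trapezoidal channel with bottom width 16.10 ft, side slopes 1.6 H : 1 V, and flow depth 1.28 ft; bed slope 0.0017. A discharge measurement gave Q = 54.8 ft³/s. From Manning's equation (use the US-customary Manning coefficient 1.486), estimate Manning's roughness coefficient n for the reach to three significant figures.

A = (b + z·y)·y = (16.10 + 1.6×1.28)×1.28 = 23.23 ft²
P = b + 2y√(1+z²) = 16.10 + 2×1.28×√(1+1.6²) = 20.93 ft
R = A/P = 23.23/20.93 = 1.110 ft
n = (1.486/Q)·A·R^(2/3)·S^(1/2) = (1.486/54.8) × 23.23 × 1.072 × 0.04123 = 0.02784

0.0278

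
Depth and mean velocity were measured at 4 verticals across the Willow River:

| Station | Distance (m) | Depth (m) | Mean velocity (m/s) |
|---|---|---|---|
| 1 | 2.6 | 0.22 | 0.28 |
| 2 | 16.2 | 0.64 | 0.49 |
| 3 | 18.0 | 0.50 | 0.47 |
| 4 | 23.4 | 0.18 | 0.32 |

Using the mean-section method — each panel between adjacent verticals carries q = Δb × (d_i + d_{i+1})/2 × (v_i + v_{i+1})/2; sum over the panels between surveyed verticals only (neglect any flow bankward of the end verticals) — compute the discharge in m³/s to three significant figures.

3.47 m³/s

Panel 1-2: Δb = 13.6 m, d̄ = (0.22+0.64)/2 = 0.43, v̄ = (0.28+0.49)/2 = 0.385 → q = 13.6×0.43×0.385 = 2.251 m³/s
Panel 2-3: Δb = 1.8 m, d̄ = (0.64+0.50)/2 = 0.57, v̄ = (0.49+0.47)/2 = 0.48 → q = 1.8×0.57×0.48 = 0.4925 m³/s
Panel 3-4: Δb = 5.4 m, d̄ = (0.50+0.18)/2 = 0.34, v̄ = (0.47+0.32)/2 = 0.395 → q = 5.4×0.34×0.395 = 0.7252 m³/s
Q = Σ q = 3.469 m³/s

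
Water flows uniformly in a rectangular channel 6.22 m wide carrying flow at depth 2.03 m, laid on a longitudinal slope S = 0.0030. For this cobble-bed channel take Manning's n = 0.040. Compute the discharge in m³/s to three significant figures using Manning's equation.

A = b·y = 6.22 × 2.03 = 12.63 m²
P = b + 2y = 6.22 + 2×2.03 = 10.28 m
R = A/P = 12.63/10.28 = 1.228 m
Q = (1/n)·A·R^(2/3)·S^(1/2) = (1/0.040) × 12.63 × 1.228^(2/3) × 0.0030^(1/2) = 19.83 m³/s

19.8 m³/s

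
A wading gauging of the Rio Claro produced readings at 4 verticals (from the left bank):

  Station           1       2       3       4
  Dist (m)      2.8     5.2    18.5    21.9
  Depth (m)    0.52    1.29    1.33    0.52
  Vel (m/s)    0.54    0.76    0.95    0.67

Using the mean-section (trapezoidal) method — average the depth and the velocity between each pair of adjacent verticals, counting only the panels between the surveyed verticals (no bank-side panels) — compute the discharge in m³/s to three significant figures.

Panel 1-2: Δb = 2.4 m, d̄ = (0.52+1.29)/2 = 0.905, v̄ = (0.54+0.76)/2 = 0.65 → q = 2.4×0.905×0.65 = 1.412 m³/s
Panel 2-3: Δb = 13.3 m, d̄ = (1.29+1.33)/2 = 1.31, v̄ = (0.76+0.95)/2 = 0.855 → q = 13.3×1.31×0.855 = 14.90 m³/s
Panel 3-4: Δb = 3.4 m, d̄ = (1.33+0.52)/2 = 0.925, v̄ = (0.95+0.67)/2 = 0.81 → q = 3.4×0.925×0.81 = 2.547 m³/s
Q = Σ q = 18.86 m³/s

18.9 m³/s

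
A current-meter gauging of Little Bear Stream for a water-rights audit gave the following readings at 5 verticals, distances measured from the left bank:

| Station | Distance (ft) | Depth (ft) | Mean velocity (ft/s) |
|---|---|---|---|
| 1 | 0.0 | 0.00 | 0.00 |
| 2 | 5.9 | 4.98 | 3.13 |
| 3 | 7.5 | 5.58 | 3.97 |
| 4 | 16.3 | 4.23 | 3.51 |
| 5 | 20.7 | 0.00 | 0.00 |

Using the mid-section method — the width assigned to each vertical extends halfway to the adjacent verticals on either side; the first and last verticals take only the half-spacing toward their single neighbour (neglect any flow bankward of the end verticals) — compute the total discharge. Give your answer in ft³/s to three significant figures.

w_2 = (7.5 − 0.0)/2 = 3.75 ft; q_2 = 3.13 × 4.98 × 3.75 = 58.45 ft³/s
w_3 = (16.3 − 5.9)/2 = 5.2 ft; q_3 = 3.97 × 5.58 × 5.2 = 115.2 ft³/s
w_4 = (20.7 − 7.5)/2 = 6.6 ft; q_4 = 3.51 × 4.23 × 6.6 = 97.99 ft³/s
Stations 1, 5 contribute zero (depth or velocity is 0).
Q = Σ qᵢ = 271.6 ft³/s

272 ft³/s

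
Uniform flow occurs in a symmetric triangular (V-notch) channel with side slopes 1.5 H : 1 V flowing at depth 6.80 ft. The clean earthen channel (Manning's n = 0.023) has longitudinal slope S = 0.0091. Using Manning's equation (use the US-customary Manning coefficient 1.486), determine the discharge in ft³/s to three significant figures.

855 ft³/s

A = z·y² = 1.5×6.80² = 69.36 ft²
P = 2y√(1+z²) = 2×6.80×√(1+1.5²) = 24.52 ft
R = A/P = 69.36/24.52 = 2.829 ft
Q = (1.486/n)·A·R^(2/3)·S^(1/2) = (1.486/0.023) × 69.36 × 2.829^(2/3) × 0.0091^(1/2) = 855.1 ft³/s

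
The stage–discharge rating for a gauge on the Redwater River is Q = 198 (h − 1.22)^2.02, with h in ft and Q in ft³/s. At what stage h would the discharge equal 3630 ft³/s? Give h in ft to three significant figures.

h − h₀ = (Q/C)^(1/b) = (3630/198)^(1/2.02) = 4.221 ft
h = 1.22 + 4.221 = 5.441 ft

5.44 ft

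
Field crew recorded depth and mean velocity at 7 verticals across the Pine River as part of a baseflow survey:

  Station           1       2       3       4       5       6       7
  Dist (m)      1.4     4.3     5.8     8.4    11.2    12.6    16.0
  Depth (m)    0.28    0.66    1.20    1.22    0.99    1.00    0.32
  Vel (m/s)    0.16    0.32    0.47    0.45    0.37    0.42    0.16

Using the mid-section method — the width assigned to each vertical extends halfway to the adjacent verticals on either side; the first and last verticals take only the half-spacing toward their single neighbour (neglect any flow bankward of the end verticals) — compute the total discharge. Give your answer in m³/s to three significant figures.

w_1 = (4.3 − 1.4)/2 = 1.45 m; q_1 = 0.16 × 0.28 × 1.45 = 0.06496 m³/s
w_2 = (5.8 − 1.4)/2 = 2.2 m; q_2 = 0.32 × 0.66 × 2.2 = 0.4646 m³/s
w_3 = (8.4 − 4.3)/2 = 2.05 m; q_3 = 0.47 × 1.20 × 2.05 = 1.156 m³/s
w_4 = (11.2 − 5.8)/2 = 2.7 m; q_4 = 0.45 × 1.22 × 2.7 = 1.482 m³/s
w_5 = (12.6 − 8.4)/2 = 2.1 m; q_5 = 0.37 × 0.99 × 2.1 = 0.7692 m³/s
w_6 = (16.0 − 11.2)/2 = 2.4 m; q_6 = 0.42 × 1.00 × 2.4 = 1.008 m³/s
w_7 = (16.0 − 12.6)/2 = 1.7 m; q_7 = 0.16 × 0.32 × 1.7 = 0.08704 m³/s
Q = Σ qᵢ = 5.032 m³/s

5.03 m³/s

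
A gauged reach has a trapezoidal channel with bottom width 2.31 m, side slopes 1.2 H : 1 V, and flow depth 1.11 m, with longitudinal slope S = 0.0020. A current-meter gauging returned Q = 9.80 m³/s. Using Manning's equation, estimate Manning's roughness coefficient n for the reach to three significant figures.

A = (b + z·y)·y = (2.31 + 1.2×1.11)×1.11 = 4.043 m²
P = b + 2y√(1+z²) = 2.31 + 2×1.11×√(1+1.2²) = 5.778 m
R = A/P = 4.043/5.778 = 0.6997 m
n = (1/Q)·A·R^(2/3)·S^(1/2) = (1/9.80) × 4.043 × 0.7881 × 0.04472 = 0.01454

0.0145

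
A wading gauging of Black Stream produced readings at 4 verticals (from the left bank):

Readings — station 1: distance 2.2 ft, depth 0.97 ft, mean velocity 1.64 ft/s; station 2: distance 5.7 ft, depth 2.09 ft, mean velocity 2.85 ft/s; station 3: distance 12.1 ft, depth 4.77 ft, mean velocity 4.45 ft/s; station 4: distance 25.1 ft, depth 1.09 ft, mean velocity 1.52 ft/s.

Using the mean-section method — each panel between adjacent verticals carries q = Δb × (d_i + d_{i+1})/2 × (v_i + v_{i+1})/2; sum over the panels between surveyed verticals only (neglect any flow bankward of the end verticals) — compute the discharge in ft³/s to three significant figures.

Panel 1-2: Δb = 3.5 ft, d̄ = (0.97+2.09)/2 = 1.53, v̄ = (1.64+2.85)/2 = 2.245 → q = 3.5×1.53×2.245 = 12.02 ft³/s
Panel 2-3: Δb = 6.4 ft, d̄ = (2.09+4.77)/2 = 3.43, v̄ = (2.85+4.45)/2 = 3.65 → q = 6.4×3.43×3.65 = 80.12 ft³/s
Panel 3-4: Δb = 13 ft, d̄ = (4.77+1.09)/2 = 2.93, v̄ = (4.45+1.52)/2 = 2.985 → q = 13×2.93×2.985 = 113.7 ft³/s
Q = Σ q = 205.8 ft³/s

206 ft³/s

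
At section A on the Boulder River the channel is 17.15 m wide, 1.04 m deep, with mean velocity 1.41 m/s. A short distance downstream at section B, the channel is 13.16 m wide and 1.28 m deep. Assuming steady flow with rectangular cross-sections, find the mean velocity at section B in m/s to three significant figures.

1.49 m/s

Q = A₁V₁ = (17.15×1.04) × 1.41 = 25.15 m³/s
A₂ = 13.16 × 1.28 = 16.84 m²
V₂ = Q/A₂ = 25.15/16.84 = 1.493 m/s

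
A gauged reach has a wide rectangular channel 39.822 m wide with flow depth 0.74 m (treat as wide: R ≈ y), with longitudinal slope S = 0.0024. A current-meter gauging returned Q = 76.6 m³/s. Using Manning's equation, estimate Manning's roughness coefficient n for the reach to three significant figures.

A = b·y = 39.822 × 0.74 = 29.47 m²
Wide channel: R ≈ y = 0.74 m
n = (1/Q)·A·R^(2/3)·S^(1/2) = (1/76.6) × 29.47 × 0.8181 × 0.04899 = 0.01542

0.0154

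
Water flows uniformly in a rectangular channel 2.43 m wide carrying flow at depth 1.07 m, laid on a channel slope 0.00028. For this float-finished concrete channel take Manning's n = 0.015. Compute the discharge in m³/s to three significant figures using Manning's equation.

A = b·y = 2.43 × 1.07 = 2.600 m²
P = b + 2y = 2.43 + 2×1.07 = 4.570 m
R = A/P = 2.600/4.570 = 0.5689 m
Q = (1/n)·A·R^(2/3)·S^(1/2) = (1/0.015) × 2.600 × 0.5689^(2/3) × 0.00028^(1/2) = 1.992 m³/s

1.99 m³/s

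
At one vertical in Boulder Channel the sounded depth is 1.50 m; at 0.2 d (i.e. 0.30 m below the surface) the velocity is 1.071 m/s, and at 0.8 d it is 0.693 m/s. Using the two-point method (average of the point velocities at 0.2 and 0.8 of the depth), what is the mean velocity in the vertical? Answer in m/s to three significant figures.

v̄ = (1.071 + 0.693) / 2 = 0.8820 m/s

0.882 m/s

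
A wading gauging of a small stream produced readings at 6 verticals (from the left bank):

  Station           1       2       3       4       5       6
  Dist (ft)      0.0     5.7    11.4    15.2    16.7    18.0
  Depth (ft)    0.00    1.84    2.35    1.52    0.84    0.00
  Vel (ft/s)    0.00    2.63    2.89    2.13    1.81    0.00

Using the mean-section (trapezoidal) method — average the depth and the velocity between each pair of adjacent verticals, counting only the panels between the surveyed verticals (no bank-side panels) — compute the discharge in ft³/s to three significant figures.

62.3 ft³/s

Panel 1-2: Δb = 5.7 ft, d̄ = (0.00+1.84)/2 = 0.92, v̄ = (0.00+2.63)/2 = 1.315 → q = 5.7×0.92×1.315 = 6.896 ft³/s
Panel 2-3: Δb = 5.7 ft, d̄ = (1.84+2.35)/2 = 2.095, v̄ = (2.63+2.89)/2 = 2.76 → q = 5.7×2.095×2.76 = 32.96 ft³/s
Panel 3-4: Δb = 3.8 ft, d̄ = (2.35+1.52)/2 = 1.935, v̄ = (2.89+2.13)/2 = 2.51 → q = 3.8×1.935×2.51 = 18.46 ft³/s
Panel 4-5: Δb = 1.5 ft, d̄ = (1.52+0.84)/2 = 1.18, v̄ = (2.13+1.81)/2 = 1.97 → q = 1.5×1.18×1.97 = 3.487 ft³/s
Panel 5-6: Δb = 1.3 ft, d̄ = (0.84+0.00)/2 = 0.42, v̄ = (1.81+0.00)/2 = 0.905 → q = 1.3×0.42×0.905 = 0.4941 ft³/s
Q = Σ q = 62.29 ft³/s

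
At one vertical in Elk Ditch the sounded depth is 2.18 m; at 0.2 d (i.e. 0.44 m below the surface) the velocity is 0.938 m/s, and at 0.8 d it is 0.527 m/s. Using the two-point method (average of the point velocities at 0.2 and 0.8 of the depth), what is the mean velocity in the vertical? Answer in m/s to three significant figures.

0.733 m/s

v̄ = (0.938 + 0.527) / 2 = 0.7325 m/s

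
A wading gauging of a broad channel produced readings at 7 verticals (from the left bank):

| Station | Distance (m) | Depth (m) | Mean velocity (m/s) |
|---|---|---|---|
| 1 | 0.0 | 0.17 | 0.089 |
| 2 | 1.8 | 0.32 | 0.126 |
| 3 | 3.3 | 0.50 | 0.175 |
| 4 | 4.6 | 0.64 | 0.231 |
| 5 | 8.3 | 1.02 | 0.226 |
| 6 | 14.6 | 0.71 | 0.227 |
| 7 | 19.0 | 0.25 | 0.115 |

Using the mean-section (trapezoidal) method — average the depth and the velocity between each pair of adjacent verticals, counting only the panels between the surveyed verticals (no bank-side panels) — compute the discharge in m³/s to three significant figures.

Panel 1-2: Δb = 1.8 m, d̄ = (0.17+0.32)/2 = 0.245, v̄ = (0.089+0.126)/2 = 0.1075 → q = 1.8×0.245×0.1075 = 0.04741 m³/s
Panel 2-3: Δb = 1.5 m, d̄ = (0.32+0.50)/2 = 0.41, v̄ = (0.126+0.175)/2 = 0.1505 → q = 1.5×0.41×0.1505 = 0.09256 m³/s
Panel 3-4: Δb = 1.3 m, d̄ = (0.50+0.64)/2 = 0.57, v̄ = (0.175+0.231)/2 = 0.203 → q = 1.3×0.57×0.203 = 0.1504 m³/s
Panel 4-5: Δb = 3.7 m, d̄ = (0.64+1.02)/2 = 0.83, v̄ = (0.231+0.226)/2 = 0.2285 → q = 3.7×0.83×0.2285 = 0.7017 m³/s
Panel 5-6: Δb = 6.3 m, d̄ = (1.02+0.71)/2 = 0.865, v̄ = (0.226+0.227)/2 = 0.2265 → q = 6.3×0.865×0.2265 = 1.234 m³/s
Panel 6-7: Δb = 4.4 m, d̄ = (0.71+0.25)/2 = 0.48, v̄ = (0.227+0.115)/2 = 0.171 → q = 4.4×0.48×0.171 = 0.3612 m³/s
Q = Σ q = 2.588 m³/s

2.59 m³/s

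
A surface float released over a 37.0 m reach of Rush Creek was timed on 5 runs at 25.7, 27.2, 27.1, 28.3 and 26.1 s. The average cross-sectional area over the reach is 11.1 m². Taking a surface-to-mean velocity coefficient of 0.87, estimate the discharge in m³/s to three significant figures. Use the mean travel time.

t̄ = (25.7 + 27.2 + 27.1 + 28.3 + 26.1) / 5 = 26.88 s
v_surface = L / t̄ = 37.0 / 26.88 = 1.376 m/s
v_mean = 0.87 × 1.376 = 1.198 m/s
Q = A × v_mean = 11.1 × 1.198 = 13.29 m³/s

13.3 m³/s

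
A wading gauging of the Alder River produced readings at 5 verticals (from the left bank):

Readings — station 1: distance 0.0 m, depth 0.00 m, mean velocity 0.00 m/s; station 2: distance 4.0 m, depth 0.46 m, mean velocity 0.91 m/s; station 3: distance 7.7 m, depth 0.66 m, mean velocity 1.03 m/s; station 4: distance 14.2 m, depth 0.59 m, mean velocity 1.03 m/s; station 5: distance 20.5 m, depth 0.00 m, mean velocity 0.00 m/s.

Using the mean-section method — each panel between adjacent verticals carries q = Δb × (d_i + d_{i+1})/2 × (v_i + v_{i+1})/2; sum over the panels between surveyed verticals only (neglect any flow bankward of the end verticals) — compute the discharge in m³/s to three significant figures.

Panel 1-2: Δb = 4 m, d̄ = (0.00+0.46)/2 = 0.23, v̄ = (0.00+0.91)/2 = 0.455 → q = 4×0.23×0.455 = 0.4186 m³/s
Panel 2-3: Δb = 3.7 m, d̄ = (0.46+0.66)/2 = 0.56, v̄ = (0.91+1.03)/2 = 0.97 → q = 3.7×0.56×0.97 = 2.010 m³/s
Panel 3-4: Δb = 6.5 m, d̄ = (0.66+0.59)/2 = 0.625, v̄ = (1.03+1.03)/2 = 1.03 → q = 6.5×0.625×1.03 = 4.184 m³/s
Panel 4-5: Δb = 6.3 m, d̄ = (0.59+0.00)/2 = 0.295, v̄ = (1.03+0.00)/2 = 0.515 → q = 6.3×0.295×0.515 = 0.9571 m³/s
Q = Σ q = 7.570 m³/s

7.57 m³/s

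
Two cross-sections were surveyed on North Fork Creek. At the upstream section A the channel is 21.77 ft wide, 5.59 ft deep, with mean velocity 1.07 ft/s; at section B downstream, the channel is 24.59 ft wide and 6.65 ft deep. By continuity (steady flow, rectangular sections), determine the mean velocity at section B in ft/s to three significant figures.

Q = A₁V₁ = (21.77×5.59) × 1.07 = 130.2 ft³/s
A₂ = 24.59 × 6.65 = 163.5 ft²
V₂ = Q/A₂ = 130.2/163.5 = 0.7963 ft/s

0.796 ft/s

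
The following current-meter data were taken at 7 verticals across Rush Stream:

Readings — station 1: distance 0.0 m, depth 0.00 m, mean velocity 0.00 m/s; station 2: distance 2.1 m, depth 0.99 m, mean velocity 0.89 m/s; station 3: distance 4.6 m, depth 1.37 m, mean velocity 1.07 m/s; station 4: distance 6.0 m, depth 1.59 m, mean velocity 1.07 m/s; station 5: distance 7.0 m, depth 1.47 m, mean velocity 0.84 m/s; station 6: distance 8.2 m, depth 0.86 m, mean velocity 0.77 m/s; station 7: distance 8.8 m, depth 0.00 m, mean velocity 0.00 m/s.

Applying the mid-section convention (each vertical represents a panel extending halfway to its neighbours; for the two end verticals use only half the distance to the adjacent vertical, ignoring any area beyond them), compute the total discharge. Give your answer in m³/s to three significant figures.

w_2 = (4.6 − 0.0)/2 = 2.3 m; q_2 = 0.89 × 0.99 × 2.3 = 2.027 m³/s
w_3 = (6.0 − 2.1)/2 = 1.95 m; q_3 = 1.07 × 1.37 × 1.95 = 2.859 m³/s
w_4 = (7.0 − 4.6)/2 = 1.2 m; q_4 = 1.07 × 1.59 × 1.2 = 2.042 m³/s
w_5 = (8.2 − 6.0)/2 = 1.1 m; q_5 = 0.84 × 1.47 × 1.1 = 1.358 m³/s
w_6 = (8.8 − 7.0)/2 = 0.9 m; q_6 = 0.77 × 0.86 × 0.9 = 0.5960 m³/s
Stations 1, 7 contribute zero (depth or velocity is 0).
Q = Σ qᵢ = 8.881 m³/s

8.88 m³/s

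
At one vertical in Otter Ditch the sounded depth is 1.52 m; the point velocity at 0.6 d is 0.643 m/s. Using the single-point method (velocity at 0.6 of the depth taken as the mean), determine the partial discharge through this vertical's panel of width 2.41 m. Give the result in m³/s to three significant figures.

2.36 m³/s

v̄ = v₀.₆ = 0.643 m/s
q = v̄ × d × w = 0.6430 × 1.52 × 2.41 = 2.355 m³/s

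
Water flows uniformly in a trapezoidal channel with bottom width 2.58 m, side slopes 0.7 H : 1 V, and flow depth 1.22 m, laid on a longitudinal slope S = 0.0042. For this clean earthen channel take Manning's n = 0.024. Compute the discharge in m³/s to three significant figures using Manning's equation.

9.37 m³/s

A = (b + z·y)·y = (2.58 + 0.7×1.22)×1.22 = 4.189 m²
P = b + 2y√(1+z²) = 2.58 + 2×1.22×√(1+0.7²) = 5.558 m
R = A/P = 4.189/5.558 = 0.7537 m
Q = (1/n)·A·R^(2/3)·S^(1/2) = (1/0.024) × 4.189 × 0.7537^(2/3) × 0.0042^(1/2) = 9.369 m³/s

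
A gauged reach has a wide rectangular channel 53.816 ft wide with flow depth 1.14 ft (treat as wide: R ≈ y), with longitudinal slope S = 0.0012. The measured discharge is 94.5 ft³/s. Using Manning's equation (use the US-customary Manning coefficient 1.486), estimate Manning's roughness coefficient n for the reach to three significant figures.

0.0365

A = b·y = 53.816 × 1.14 = 61.35 ft²
Wide channel: R ≈ y = 1.14 ft
n = (1.486/Q)·A·R^(2/3)·S^(1/2) = (1.486/94.5) × 61.35 × 1.091 × 0.03464 = 0.03647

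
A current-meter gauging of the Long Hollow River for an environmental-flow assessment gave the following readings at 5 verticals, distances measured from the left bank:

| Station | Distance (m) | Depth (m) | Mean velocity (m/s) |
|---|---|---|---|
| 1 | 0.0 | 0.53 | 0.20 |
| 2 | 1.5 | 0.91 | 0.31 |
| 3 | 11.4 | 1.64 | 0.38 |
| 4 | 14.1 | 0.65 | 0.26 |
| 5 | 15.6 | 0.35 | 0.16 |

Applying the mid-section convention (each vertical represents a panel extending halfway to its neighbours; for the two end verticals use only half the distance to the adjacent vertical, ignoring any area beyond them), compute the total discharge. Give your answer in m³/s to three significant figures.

6.01 m³/s

w_1 = (1.5 − 0.0)/2 = 0.75 m; q_1 = 0.20 × 0.53 × 0.75 = 0.07950 m³/s
w_2 = (11.4 − 0.0)/2 = 5.7 m; q_2 = 0.31 × 0.91 × 5.7 = 1.608 m³/s
w_3 = (14.1 − 1.5)/2 = 6.3 m; q_3 = 0.38 × 1.64 × 6.3 = 3.926 m³/s
w_4 = (15.6 − 11.4)/2 = 2.1 m; q_4 = 0.26 × 0.65 × 2.1 = 0.3549 m³/s
w_5 = (15.6 − 14.1)/2 = 0.75 m; q_5 = 0.16 × 0.35 × 0.75 = 0.04200 m³/s
Q = Σ qᵢ = 6.011 m³/s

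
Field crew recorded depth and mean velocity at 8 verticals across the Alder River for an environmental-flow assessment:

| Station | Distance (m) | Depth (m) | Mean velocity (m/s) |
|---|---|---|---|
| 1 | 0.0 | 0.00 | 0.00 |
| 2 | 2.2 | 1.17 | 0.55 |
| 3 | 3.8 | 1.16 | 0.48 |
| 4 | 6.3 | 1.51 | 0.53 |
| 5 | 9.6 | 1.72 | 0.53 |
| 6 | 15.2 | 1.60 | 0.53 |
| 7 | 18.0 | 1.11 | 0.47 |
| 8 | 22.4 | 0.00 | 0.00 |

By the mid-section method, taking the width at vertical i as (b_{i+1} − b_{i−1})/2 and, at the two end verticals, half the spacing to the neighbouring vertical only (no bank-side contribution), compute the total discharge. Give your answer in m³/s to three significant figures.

w_2 = (3.8 − 0.0)/2 = 1.9 m; q_2 = 0.55 × 1.17 × 1.9 = 1.223 m³/s
w_3 = (6.3 − 2.2)/2 = 2.05 m; q_3 = 0.48 × 1.16 × 2.05 = 1.141 m³/s
w_4 = (9.6 − 3.8)/2 = 2.9 m; q_4 = 0.53 × 1.51 × 2.9 = 2.321 m³/s
w_5 = (15.2 − 6.3)/2 = 4.45 m; q_5 = 0.53 × 1.72 × 4.45 = 4.057 m³/s
w_6 = (18.0 − 9.6)/2 = 4.2 m; q_6 = 0.53 × 1.60 × 4.2 = 3.562 m³/s
w_7 = (22.4 − 15.2)/2 = 3.6 m; q_7 = 0.47 × 1.11 × 3.6 = 1.878 m³/s
Stations 1, 8 contribute zero (depth or velocity is 0).
Q = Σ qᵢ = 14.18 m³/s

14.2 m³/s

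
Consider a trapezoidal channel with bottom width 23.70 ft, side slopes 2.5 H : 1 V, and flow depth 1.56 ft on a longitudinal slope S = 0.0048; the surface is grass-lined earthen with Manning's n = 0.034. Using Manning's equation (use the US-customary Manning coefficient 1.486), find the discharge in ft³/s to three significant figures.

A = (b + z·y)·y = (23.70 + 2.5×1.56)×1.56 = 43.06 ft²
P = b + 2y√(1+z²) = 23.70 + 2×1.56×√(1+2.5²) = 32.10 ft
R = A/P = 43.06/32.10 = 1.341 ft
Q = (1.486/n)·A·R^(2/3)·S^(1/2) = (1.486/0.034) × 43.06 × 1.341^(2/3) × 0.0048^(1/2) = 158.6 ft³/s

159 ft³/s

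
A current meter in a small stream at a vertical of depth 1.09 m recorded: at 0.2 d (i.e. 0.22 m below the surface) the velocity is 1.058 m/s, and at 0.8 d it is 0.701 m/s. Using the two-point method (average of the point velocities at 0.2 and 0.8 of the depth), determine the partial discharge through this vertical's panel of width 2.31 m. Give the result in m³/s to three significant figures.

v̄ = (1.058 + 0.701) / 2 = 0.8795 m/s
q = v̄ × d × w = 0.8795 × 1.09 × 2.31 = 2.214 m³/s

2.21 m³/s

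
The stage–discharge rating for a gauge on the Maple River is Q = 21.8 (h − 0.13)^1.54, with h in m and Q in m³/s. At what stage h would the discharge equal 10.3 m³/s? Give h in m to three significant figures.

0.745 m

h − h₀ = (Q/C)^(1/b) = (10.3/21.8)^(1/1.54) = 0.6146 m
h = 0.13 + 0.6146 = 0.7446 m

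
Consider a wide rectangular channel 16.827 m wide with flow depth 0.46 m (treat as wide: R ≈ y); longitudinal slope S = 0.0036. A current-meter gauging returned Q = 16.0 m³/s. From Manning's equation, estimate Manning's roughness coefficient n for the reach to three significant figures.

A = b·y = 16.827 × 0.46 = 7.740 m²
Wide channel: R ≈ y = 0.46 m
n = (1/Q)·A·R^(2/3)·S^(1/2) = (1/16.0) × 7.740 × 0.5959 × 0.06000 = 0.01730

0.0173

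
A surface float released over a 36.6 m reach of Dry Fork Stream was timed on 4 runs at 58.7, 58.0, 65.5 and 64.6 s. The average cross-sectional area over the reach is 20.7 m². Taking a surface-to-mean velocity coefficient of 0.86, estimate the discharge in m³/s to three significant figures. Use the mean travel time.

10.6 m³/s

t̄ = (58.7 + 58.0 + 65.5 + 64.6) / 4 = 61.7 s
v_surface = L / t̄ = 36.6 / 61.7 = 0.5932 m/s
v_mean = 0.86 × 0.5932 = 0.5101 m/s
Q = A × v_mean = 20.7 × 0.5101 = 10.56 m³/s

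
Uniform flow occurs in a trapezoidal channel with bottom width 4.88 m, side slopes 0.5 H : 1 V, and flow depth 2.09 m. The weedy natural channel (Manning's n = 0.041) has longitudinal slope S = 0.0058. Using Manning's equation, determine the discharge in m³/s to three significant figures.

27.3 m³/s

A = (b + z·y)·y = (4.88 + 0.5×2.09)×2.09 = 12.38 m²
P = b + 2y√(1+z²) = 4.88 + 2×2.09×√(1+0.5²) = 9.553 m
R = A/P = 12.38/9.553 = 1.296 m
Q = (1/n)·A·R^(2/3)·S^(1/2) = (1/0.041) × 12.38 × 1.296^(2/3) × 0.0058^(1/2) = 27.35 m³/s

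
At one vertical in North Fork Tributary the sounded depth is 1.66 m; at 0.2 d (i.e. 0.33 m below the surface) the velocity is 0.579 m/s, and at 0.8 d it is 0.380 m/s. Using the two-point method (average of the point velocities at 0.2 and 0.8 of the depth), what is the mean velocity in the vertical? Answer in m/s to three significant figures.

v̄ = (0.579 + 0.380) / 2 = 0.4795 m/s

0.480 m/s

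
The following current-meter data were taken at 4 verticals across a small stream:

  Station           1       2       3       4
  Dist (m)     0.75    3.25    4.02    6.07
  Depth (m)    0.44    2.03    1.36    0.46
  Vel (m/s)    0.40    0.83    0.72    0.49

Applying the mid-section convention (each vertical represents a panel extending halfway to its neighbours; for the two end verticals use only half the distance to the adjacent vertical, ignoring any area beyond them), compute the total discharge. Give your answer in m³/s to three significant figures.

4.59 m³/s

w_1 = (3.25 − 0.75)/2 = 1.25 m; q_1 = 0.40 × 0.44 × 1.25 = 0.2200 m³/s
w_2 = (4.02 − 0.75)/2 = 1.635 m; q_2 = 0.83 × 2.03 × 1.635 = 2.755 m³/s
w_3 = (6.07 − 3.25)/2 = 1.41 m; q_3 = 0.72 × 1.36 × 1.41 = 1.381 m³/s
w_4 = (6.07 − 4.02)/2 = 1.025 m; q_4 = 0.49 × 0.46 × 1.025 = 0.2310 m³/s
Q = Σ qᵢ = 4.587 m³/s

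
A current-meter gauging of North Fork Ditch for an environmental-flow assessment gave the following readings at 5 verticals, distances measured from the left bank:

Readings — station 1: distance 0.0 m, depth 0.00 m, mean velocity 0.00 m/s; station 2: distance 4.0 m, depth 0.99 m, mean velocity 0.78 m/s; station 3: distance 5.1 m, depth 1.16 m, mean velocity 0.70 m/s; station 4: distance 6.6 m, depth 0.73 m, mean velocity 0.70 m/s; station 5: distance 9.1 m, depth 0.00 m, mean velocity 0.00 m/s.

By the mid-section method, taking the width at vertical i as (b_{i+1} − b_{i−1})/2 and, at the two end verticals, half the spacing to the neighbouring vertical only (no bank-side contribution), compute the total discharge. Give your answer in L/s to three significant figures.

w_2 = (5.1 − 0.0)/2 = 2.55 m; q_2 = 0.78 × 0.99 × 2.55 = 1.969 m³/s
w_3 = (6.6 − 4.0)/2 = 1.3 m; q_3 = 0.70 × 1.16 × 1.3 = 1.056 m³/s
w_4 = (9.1 − 5.1)/2 = 2 m; q_4 = 0.70 × 0.73 × 2 = 1.022 m³/s
Stations 1, 5 contribute zero (depth or velocity is 0).
Q = Σ qᵢ = 4.047 m³/s
= 4.047 × 1000 = 4047 L/s

4050 L/s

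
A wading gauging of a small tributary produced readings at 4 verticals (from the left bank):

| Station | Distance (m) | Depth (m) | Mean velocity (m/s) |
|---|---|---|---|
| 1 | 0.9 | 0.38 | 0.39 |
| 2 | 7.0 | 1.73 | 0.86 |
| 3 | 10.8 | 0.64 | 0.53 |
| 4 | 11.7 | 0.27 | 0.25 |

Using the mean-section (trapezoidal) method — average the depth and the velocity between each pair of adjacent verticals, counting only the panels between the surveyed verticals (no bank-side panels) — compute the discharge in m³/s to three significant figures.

7.31 m³/s

Panel 1-2: Δb = 6.1 m, d̄ = (0.38+1.73)/2 = 1.055, v̄ = (0.39+0.86)/2 = 0.625 → q = 6.1×1.055×0.625 = 4.022 m³/s
Panel 2-3: Δb = 3.8 m, d̄ = (1.73+0.64)/2 = 1.185, v̄ = (0.86+0.53)/2 = 0.695 → q = 3.8×1.185×0.695 = 3.130 m³/s
Panel 3-4: Δb = 0.9 m, d̄ = (0.64+0.27)/2 = 0.455, v̄ = (0.53+0.25)/2 = 0.39 → q = 0.9×0.455×0.39 = 0.1597 m³/s
Q = Σ q = 7.311 m³/s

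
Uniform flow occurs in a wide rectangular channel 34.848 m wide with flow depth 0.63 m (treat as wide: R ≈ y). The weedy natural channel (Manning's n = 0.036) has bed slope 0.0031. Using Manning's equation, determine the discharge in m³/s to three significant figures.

25.0 m³/s

A = b·y = 34.848 × 0.63 = 21.95 m²
Wide channel: R ≈ y = 0.63 m
Q = (1/n)·A·R^(2/3)·S^(1/2) = (1/0.036) × 21.95 × 0.6300^(2/3) × 0.0031^(1/2) = 24.95 m³/s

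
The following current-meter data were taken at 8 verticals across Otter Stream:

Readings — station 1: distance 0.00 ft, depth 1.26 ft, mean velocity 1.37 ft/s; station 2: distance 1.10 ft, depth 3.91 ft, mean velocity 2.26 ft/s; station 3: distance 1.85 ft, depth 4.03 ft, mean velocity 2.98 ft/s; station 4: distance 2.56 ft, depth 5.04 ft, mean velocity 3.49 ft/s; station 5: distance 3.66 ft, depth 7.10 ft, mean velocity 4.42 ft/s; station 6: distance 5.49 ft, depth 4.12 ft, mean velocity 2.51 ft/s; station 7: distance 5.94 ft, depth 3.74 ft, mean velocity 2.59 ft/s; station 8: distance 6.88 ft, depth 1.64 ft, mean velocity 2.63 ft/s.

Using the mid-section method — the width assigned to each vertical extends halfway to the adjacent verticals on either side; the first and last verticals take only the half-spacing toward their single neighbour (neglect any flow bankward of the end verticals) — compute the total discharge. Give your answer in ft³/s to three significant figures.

100 ft³/s

w_1 = (1.10 − 0.00)/2 = 0.55 ft; q_1 = 1.37 × 1.26 × 0.55 = 0.9494 ft³/s
w_2 = (1.85 − 0.00)/2 = 0.925 ft; q_2 = 2.26 × 3.91 × 0.925 = 8.174 ft³/s
w_3 = (2.56 − 1.10)/2 = 0.73 ft; q_3 = 2.98 × 4.03 × 0.73 = 8.767 ft³/s
w_4 = (3.66 − 1.85)/2 = 0.905 ft; q_4 = 3.49 × 5.04 × 0.905 = 15.92 ft³/s
w_5 = (5.49 − 2.56)/2 = 1.465 ft; q_5 = 4.42 × 7.10 × 1.465 = 45.97 ft³/s
w_6 = (5.94 − 3.66)/2 = 1.14 ft; q_6 = 2.51 × 4.12 × 1.14 = 11.79 ft³/s
w_7 = (6.88 − 5.49)/2 = 0.695 ft; q_7 = 2.59 × 3.74 × 0.695 = 6.732 ft³/s
w_8 = (6.88 − 5.94)/2 = 0.47 ft; q_8 = 2.63 × 1.64 × 0.47 = 2.027 ft³/s
Q = Σ qᵢ = 100.3 ft³/s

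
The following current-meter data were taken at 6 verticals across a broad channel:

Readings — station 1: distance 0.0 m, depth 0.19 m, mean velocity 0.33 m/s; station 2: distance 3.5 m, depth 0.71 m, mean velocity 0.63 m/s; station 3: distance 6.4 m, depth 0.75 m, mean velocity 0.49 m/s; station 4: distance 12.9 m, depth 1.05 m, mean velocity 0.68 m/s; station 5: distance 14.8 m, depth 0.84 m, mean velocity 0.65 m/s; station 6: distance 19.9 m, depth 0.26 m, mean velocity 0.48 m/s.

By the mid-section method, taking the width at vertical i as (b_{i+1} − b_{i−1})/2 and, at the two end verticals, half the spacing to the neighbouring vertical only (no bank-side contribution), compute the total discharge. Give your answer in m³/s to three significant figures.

8.50 m³/s

w_1 = (3.5 − 0.0)/2 = 1.75 m; q_1 = 0.33 × 0.19 × 1.75 = 0.1097 m³/s
w_2 = (6.4 − 0.0)/2 = 3.2 m; q_2 = 0.63 × 0.71 × 3.2 = 1.431 m³/s
w_3 = (12.9 − 3.5)/2 = 4.7 m; q_3 = 0.49 × 0.75 × 4.7 = 1.727 m³/s
w_4 = (14.8 − 6.4)/2 = 4.2 m; q_4 = 0.68 × 1.05 × 4.2 = 2.999 m³/s
w_5 = (19.9 − 12.9)/2 = 3.5 m; q_5 = 0.65 × 0.84 × 3.5 = 1.911 m³/s
w_6 = (19.9 − 14.8)/2 = 2.55 m; q_6 = 0.48 × 0.26 × 2.55 = 0.3182 m³/s
Q = Σ qᵢ = 8.496 m³/s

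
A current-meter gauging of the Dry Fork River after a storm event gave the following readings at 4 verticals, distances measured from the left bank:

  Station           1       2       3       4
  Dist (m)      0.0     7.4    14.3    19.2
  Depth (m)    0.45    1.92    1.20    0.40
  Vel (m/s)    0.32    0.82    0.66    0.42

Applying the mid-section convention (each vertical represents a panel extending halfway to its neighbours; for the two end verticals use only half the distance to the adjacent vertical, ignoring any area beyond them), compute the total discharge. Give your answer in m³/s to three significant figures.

w_1 = (7.4 − 0.0)/2 = 3.7 m; q_1 = 0.32 × 0.45 × 3.7 = 0.5328 m³/s
w_2 = (14.3 − 0.0)/2 = 7.15 m; q_2 = 0.82 × 1.92 × 7.15 = 11.26 m³/s
w_3 = (19.2 − 7.4)/2 = 5.9 m; q_3 = 0.66 × 1.20 × 5.9 = 4.673 m³/s
w_4 = (19.2 − 14.3)/2 = 2.45 m; q_4 = 0.42 × 0.40 × 2.45 = 0.4116 m³/s
Q = Σ qᵢ = 16.87 m³/s

16.9 m³/s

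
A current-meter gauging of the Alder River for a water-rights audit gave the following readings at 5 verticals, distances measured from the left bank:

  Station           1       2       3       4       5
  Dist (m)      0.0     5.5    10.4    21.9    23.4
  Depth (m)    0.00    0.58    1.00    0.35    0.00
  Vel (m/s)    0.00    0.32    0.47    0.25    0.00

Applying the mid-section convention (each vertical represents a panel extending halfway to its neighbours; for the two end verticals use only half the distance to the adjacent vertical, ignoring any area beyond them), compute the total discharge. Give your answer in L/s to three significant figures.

w_2 = (10.4 − 0.0)/2 = 5.2 m; q_2 = 0.32 × 0.58 × 5.2 = 0.9651 m³/s
w_3 = (21.9 − 5.5)/2 = 8.2 m; q_3 = 0.47 × 1.00 × 8.2 = 3.854 m³/s
w_4 = (23.4 − 10.4)/2 = 6.5 m; q_4 = 0.25 × 0.35 × 6.5 = 0.5688 m³/s
Stations 1, 5 contribute zero (depth or velocity is 0).
Q = Σ qᵢ = 5.388 m³/s
= 5.388 × 1000 = 5388 L/s

5390 L/s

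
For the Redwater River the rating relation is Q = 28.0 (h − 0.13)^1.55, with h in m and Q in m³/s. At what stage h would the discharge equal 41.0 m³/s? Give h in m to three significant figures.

h − h₀ = (Q/C)^(1/b) = (41.0/28.0)^(1/1.55) = 1.279 m
h = 0.13 + 1.279 = 1.409 m

1.41 m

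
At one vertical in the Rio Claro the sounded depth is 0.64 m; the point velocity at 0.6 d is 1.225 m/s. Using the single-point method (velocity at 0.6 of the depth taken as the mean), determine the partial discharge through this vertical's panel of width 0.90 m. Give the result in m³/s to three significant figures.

v̄ = v₀.₆ = 1.225 m/s
q = v̄ × d × w = 1.225 × 0.64 × 0.90 = 0.7056 m³/s

0.706 m³/s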